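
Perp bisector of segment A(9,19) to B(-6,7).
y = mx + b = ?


Midpoint = (1.5, 13)
Slope of AB = dy/dx = -12/(-15) = 0.8000
Perp slope = -dx/dy = -15/12 = -1.2500
b = My - (perp slope)*Mx = 13 + (-15*1.5)/(-12) = 13 + 1.8750 = 14.8750

y = -1.2500x + 14.8750


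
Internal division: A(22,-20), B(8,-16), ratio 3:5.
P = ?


Px = (3*8 + 5*22)/8 = 134/8 = 16.7500
Py = (3*(-16) + 5*(-20))/8 = -148/8 = -18.5000

P = (16.7500, -18.5000)


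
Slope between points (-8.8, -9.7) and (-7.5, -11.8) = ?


dy = -11.8 + 9.7 = -2.1
dx = -7.5 + 8.8 = 1.3
m = -2.1/1.3 = -1.6154

m = -1.6154


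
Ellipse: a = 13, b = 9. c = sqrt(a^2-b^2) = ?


c^2 = 13^2 - 9^2 = 169 - 81 = 88
c = sqrt(88) = 9.3808

c = 9.3808


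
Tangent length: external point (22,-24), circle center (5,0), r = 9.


d = sqrt((22-5)^2 + (-24-0)^2) = sqrt(289+576) = 29.4109
L = sqrt(865.0000 - 81) = sqrt(784.0000) = 28.0000

28.0000


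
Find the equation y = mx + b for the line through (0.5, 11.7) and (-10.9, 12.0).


m = (0.3)/(-11.4) = -0.0263
b = y1 - m*x1 = 11.7 - (0.3*0.5)/(-11.4) = 11.7 + 0.0132 = 11.7132

y = -0.0263x + 11.7132


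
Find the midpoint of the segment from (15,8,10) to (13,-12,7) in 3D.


Mx = (15+13)/2 = 14.0000
My = (8- 12)/2 = -2.0000
Mz = (10+7)/2 = 8.5000

M = (14.0000, -2.0000, 8.5000)


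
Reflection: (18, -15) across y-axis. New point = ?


Reflection rule for y-axis: (-x, y)
(18, -15) -> (-18, -15)

(-18, -15)


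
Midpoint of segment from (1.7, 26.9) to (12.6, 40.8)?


Mx = (1.7 + 12.6)/2 = 14.3/2 = 7.1500
My = (26.9 + 40.8)/2 = 67.7/2 = 33.8500

(7.1500, 33.8500)


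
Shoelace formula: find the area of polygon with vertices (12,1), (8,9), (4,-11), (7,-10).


sum(xi*y_{i+1}) = 12*9 + 8*(-11) + 4*(-10) + 7*1 = -13
sum(yi*x_{i+1}) = 1*8 + 9*4 - 11*7 - 10*12 = -153
Area = |-13 + 153|/2 = 140/2 = 70.0000

70.0000 sq units


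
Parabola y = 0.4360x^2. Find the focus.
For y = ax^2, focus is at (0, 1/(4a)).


a = 0.4360
4a = 1.7440
focus = (0, 1/1.7440) = (0, 0.5734)

Focus = (0, 0.5734)


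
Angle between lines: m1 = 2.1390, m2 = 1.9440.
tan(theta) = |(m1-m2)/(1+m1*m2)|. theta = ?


m1-m2 = 0.195
1+m1*m2 = 5.158216
tan(theta) = |0.195/5.158216| = 0.037804
theta = arctan(|0.195/5.158216|) = 2.1650 degrees (acute angle)

2.1650 degrees


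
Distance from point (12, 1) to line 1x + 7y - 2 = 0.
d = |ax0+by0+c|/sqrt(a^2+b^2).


|1*12 + 7*1 - 2| = |17| = 17
sqrt(1 + 49) = sqrt(50) = 7.0711
d = 17/sqrt(50) = 2.4042

2.4042


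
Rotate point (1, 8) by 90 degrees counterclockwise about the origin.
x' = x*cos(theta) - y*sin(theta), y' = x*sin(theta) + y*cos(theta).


cos(90) = 0, sin(90) = 1
x' = 1*0 - 8*1 = -8
y' = 1*1 + 8*0 = 1

(-8, 1)


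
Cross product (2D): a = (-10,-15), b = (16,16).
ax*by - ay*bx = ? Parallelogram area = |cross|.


cross = -10*16 + 15*16 = -160 + 240 = 80
Parallelogram area = |80| = 80

cross = 80, parallelogram area = 80


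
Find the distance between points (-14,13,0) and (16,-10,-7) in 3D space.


dx=30, dy=-23, dz=-7
d = sqrt(900+529+49) = sqrt(1478) = 38.4448

38.4448


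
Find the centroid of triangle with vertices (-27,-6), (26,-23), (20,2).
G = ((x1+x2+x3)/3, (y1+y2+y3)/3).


Gx = (-27+26+20)/3 = 19/3 = 6.3333
Gy = (-6- 23+2)/3 = -27/3 = -9.0000

G = (6.3333, -9.0000)


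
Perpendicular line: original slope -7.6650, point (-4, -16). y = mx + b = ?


Perpendicular slope = -1/m1 = -1/(-7.6650) = 0.1305
b2 = y0 - m2*x0 = -16 - 4/(-7.6650) = -16 + 0.5219 = -15.4781

y = 0.1305x - 15.4781


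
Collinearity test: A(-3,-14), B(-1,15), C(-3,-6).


-3*(15+ 6) - 1*(-6+ 14) - 3*(-14-15)
= -63 - 8 + 87 = 16

No, not collinear (determinant = 16)


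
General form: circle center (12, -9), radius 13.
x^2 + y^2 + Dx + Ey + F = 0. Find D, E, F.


(x-12)^2 + (y+ 9)^2 = 13^2
D = -2h = -24, E = -2k = 18
F = h^2+k^2-r^2 = 144+81-169 = 56

D = -24, E = 18, F = 56


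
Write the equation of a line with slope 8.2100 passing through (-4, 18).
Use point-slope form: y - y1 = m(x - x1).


y - 18 = 8.2100(x + 4)
y = 8.2100x + 18 - 8.2100*(-4)
y = 8.2100x + 50.8400

y = 8.2100x + 50.8400


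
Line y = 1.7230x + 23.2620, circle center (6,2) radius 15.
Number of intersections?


Substitute y = 1.7230x + 23.2620: (x-6)^2 + (1.7230x+23.2620-2)^2 = 225
Expand to Ax^2 + Bx + C = 0, where b-k = 21.262
A = 1+m^2 = 3.968729
B = 2(m(b-k) - h) = 2(1.7230*21.262 - 6) = 61.268852
C = h^2 + (b-k)^2 - r^2 = 36 + 452.072644 - 225 = 263.072644
disc = B^2-4AC = 3753.8722 - 4176.2561 = -422.3839
disc < 0

0 intersection points


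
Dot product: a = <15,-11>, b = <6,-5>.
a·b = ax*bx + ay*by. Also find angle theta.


a·b = 15*6 - 11*(-5) = 90 + 55 = 145
|a| = sqrt(225+121) = 18.6011
|b| = sqrt(36+25) = 7.8102
cos(theta) = 145/(sqrt(346)*sqrt(61)) = 145/sqrt(21106) = 0.998079
theta = arccos(145/sqrt(21106)) = 3.5517 degrees

a·b = 145, theta = 3.5517 deg


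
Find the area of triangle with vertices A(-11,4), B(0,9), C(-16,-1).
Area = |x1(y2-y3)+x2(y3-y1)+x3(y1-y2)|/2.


-11*(9+ 1) = -110
0*(-1-4) = 0
-16*(4-9) = 80
sum = -30
Area = |-30|/2 = 15.0000

15.0000 sq units


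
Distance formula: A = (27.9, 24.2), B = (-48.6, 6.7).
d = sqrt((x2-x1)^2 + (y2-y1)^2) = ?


dx = -48.6 - 27.9 = -76.5
dy = 6.7 - 24.2 = -17.5
d = sqrt(5852.25 + 306.25) = sqrt(6158.5) = 78.4761

78.4761


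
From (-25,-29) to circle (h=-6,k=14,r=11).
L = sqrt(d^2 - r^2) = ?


d = sqrt((-25+ 6)^2 + (-29-14)^2) = sqrt(361+1849) = 47.0106
L = sqrt(2210.0000 - 121) = sqrt(2089.0000) = 45.7056

45.7056


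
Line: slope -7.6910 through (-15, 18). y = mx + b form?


y - 18 = -7.6910(x + 15)
y = -7.6910x + 18 + 7.6910*(-15)
y = -7.6910x - 97.3650

y = -7.6910x - 97.3650


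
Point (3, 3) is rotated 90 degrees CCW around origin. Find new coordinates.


cos(90) = 0, sin(90) = 1
x' = 3*0 - 3*1 = -3
y' = 3*1 + 3*0 = 3

(-3, 3)


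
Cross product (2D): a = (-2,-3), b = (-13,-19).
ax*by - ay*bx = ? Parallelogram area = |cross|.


cross = -2*(-19) + 3*(-13) = 38 - 39 = -1
Parallelogram area = |-1| = 1

cross = -1, parallelogram area = 1


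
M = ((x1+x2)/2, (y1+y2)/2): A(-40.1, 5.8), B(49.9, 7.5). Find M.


Mx = (-40.1 + 49.9)/2 = 9.8/2 = 4.9000
My = (5.8 + 7.5)/2 = 13.3/2 = 6.6500

(4.9000, 6.6500)


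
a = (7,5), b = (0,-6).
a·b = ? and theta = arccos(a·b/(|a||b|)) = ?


a·b = 7*0 + 5*(-6) = 0 - 30 = -30
|a| = sqrt(49+25) = 8.6023
|b| = sqrt(0+36) = 6.0000
cos(theta) = -30/(sqrt(74)*sqrt(36)) = -30/sqrt(2664) = -0.581238
theta = arccos(-30/sqrt(2664)) = 125.5377 degrees

a·b = -30, theta = 125.5377 deg


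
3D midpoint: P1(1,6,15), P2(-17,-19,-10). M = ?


Mx = (1- 17)/2 = -8.0000
My = (6- 19)/2 = -6.5000
Mz = (15- 10)/2 = 2.5000

M = (-8.0000, -6.5000, 2.5000)


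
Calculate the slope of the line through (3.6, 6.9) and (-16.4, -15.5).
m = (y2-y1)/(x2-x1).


dy = -15.5 - 6.9 = -22.4
dx = -16.4 - 3.6 = -20.0
m = -22.4/(-20.0) = 1.1200

m = 1.1200


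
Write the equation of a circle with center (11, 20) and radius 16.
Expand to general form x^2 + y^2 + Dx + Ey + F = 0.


(x-11)^2 + (y-20)^2 = 16^2
D = -2h = -22, E = -2k = -40
F = h^2+k^2-r^2 = 121+400-256 = 265

x^2 + y^2 - 22x - 40y + 265 = 0


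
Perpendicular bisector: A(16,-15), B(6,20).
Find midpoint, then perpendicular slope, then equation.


Midpoint = (11, 2.5)
Slope of AB = dy/dx = 35/(-10) = -3.5000
Perp slope = -dx/dy = 10/35 = 0.2857
b = My - (perp slope)*Mx = 2.5 + (-10*11)/35 = 2.5 - 3.1429 = -0.6429

y = 0.2857x - 0.6429


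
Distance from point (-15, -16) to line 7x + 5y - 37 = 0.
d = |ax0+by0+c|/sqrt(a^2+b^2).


|7*(-15) + 5*(-16) - 37| = |-222| = 222
sqrt(49 + 25) = sqrt(74) = 8.6023
d = 222/sqrt(74) = 25.8070

25.8070


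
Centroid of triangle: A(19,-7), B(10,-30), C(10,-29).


Gx = (19+10+10)/3 = 39/3 = 13.0000
Gy = (-7- 30- 29)/3 = -66/3 = -22.0000

G = (13.0000, -22.0000)


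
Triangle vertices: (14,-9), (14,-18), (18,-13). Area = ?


14*(-18+ 13) = -70
14*(-13+ 9) = -56
18*(-9+ 18) = 162
sum = 36
Area = |36|/2 = 18.0000

18.0000 sq units


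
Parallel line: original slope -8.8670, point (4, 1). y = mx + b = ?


Parallel lines have equal slopes.
m2 = -8.8670
b2 = 1 + 8.8670*4 = 36.4680

y = -8.8670x + 36.4680


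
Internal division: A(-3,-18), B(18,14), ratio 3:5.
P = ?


Px = (3*18 + 5*(-3))/8 = 39/8 = 4.8750
Py = (3*14 + 5*(-18))/8 = -48/8 = -6.0000

P = (4.8750, -6.0000)


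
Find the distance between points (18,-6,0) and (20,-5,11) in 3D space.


dx=2, dy=1, dz=11
d = sqrt(4+1+121) = sqrt(126) = 11.2250

11.2250


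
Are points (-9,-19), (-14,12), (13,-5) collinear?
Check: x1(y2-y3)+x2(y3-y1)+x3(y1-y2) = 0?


-9*(12+ 5) - 14*(-5+ 19) + 13*(-19-12)
= -153 - 196 - 403 = -752

No, not collinear (determinant = -752)


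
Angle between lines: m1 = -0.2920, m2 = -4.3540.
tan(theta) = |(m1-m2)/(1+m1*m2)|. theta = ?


m1-m2 = 4.062
1+m1*m2 = 2.271368
tan(theta) = |4.062/2.271368| = 1.788350
theta = arctan(|4.062/2.271368|) = 60.7872 degrees (acute angle)

60.7872 degrees


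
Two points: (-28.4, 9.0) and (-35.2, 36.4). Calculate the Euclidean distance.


dx = -35.2 + 28.4 = -6.8
dy = 36.4 - 9.0 = 27.4
d = sqrt(46.24 + 750.76) = sqrt(797) = 28.2312

28.2312


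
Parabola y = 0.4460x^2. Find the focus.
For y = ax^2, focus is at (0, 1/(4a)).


a = 0.4460
4a = 1.7840
focus = (0, 1/1.7840) = (0, 0.5605)

Focus = (0, 0.5605)


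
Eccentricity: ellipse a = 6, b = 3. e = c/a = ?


c = sqrt(36-9) = sqrt(27) = 5.1962
e = c/a = sqrt(27)/6 = 0.8660

e = 0.8660


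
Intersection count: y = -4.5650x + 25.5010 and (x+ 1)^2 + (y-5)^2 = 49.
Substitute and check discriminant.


Substitute y = -4.5650x + 25.5010: (x+ 1)^2 + (-4.5650x+25.5010-5)^2 = 49
Expand to Ax^2 + Bx + C = 0, where b-k = 20.501
A = 1+m^2 = 21.839225
B = 2(m(b-k) - h) = 2(-4.5650*20.501 + 1) = -185.17413
C = h^2 + (b-k)^2 - r^2 = 1 + 420.291001 - 49 = 372.291001
disc = B^2-4AC = 34289.4584 - 32522.1877 = 1767.2707
disc > 0

2 intersection points


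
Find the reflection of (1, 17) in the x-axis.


Reflection rule for x-axis: (x, -y)
(1, 17) -> (1, -17)

(1, -17)


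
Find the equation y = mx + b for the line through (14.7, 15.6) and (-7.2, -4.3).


m = (-19.9)/(-21.9) = 0.9087
b = y1 - m*x1 = 15.6 - (-19.9*14.7)/(-21.9) = 15.6 - 13.3575 = 2.2425

y = 0.9087x + 2.2425


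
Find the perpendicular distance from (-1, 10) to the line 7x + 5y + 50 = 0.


|7*(-1) + 5*10 + 50| = |93| = 93
sqrt(49 + 25) = sqrt(74) = 8.6023
d = 93/sqrt(74) = 10.8110

10.8110


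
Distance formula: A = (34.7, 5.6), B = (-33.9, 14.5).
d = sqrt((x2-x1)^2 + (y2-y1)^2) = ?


dx = -33.9 - 34.7 = -68.6
dy = 14.5 - 5.6 = 8.9
d = sqrt(4705.96 + 79.21) = sqrt(4785.17) = 69.1749

69.1749


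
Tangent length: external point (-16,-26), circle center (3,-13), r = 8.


d = sqrt((-16-3)^2 + (-26+ 13)^2) = sqrt(361+169) = 23.0217
L = sqrt(530.0000 - 64) = sqrt(466.0000) = 21.5870

21.5870


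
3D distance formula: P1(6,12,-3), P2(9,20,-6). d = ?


dx=3, dy=8, dz=-3
d = sqrt(9+64+9) = sqrt(82) = 9.0554

9.0554


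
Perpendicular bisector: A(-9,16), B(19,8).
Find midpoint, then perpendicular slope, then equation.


Midpoint = (5, 12)
Slope of AB = dy/dx = -8/28 = -0.2857
Perp slope = -dx/dy = 28/8 = 3.5000
b = My - (perp slope)*Mx = 12 + (28*5)/(-8) = 12 - 17.5000 = -5.5000

y = 3.5000x - 5.5000


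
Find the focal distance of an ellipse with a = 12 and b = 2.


c^2 = 12^2 - 2^2 = 144 - 4 = 140
c = sqrt(140) = 11.8322

c = 11.8322


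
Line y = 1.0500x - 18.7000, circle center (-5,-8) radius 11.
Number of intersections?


Substitute y = 1.0500x - 18.7000: (x+ 5)^2 + (1.0500x- 18.7000+ 8)^2 = 121
Expand to Ax^2 + Bx + C = 0, where b-k = -10.7
A = 1+m^2 = 2.1025
B = 2(m(b-k) - h) = 2(1.0500*(-10.7) + 5) = -12.47
C = h^2 + (b-k)^2 - r^2 = 25 + 114.49 - 121 = 18.49
disc = B^2-4AC = 155.5009 - 155.5009 = 0
disc = 0

1 intersection point (tangent)


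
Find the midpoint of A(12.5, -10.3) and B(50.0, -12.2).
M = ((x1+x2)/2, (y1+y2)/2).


Mx = (12.5 + 50.0)/2 = 62.5/2 = 31.2500
My = (-10.3 - 12.2)/2 = -22.5/2 = -11.2500

(31.2500, -11.2500)


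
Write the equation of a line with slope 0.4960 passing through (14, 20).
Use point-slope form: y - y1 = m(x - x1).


y - 20 = 0.4960(x - 14)
y = 0.4960x + 20 - 0.4960*14
y = 0.4960x + 13.0560

y = 0.4960x + 13.0560


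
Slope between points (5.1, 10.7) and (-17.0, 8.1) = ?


dy = 8.1 - 10.7 = -2.6
dx = -17.0 - 5.1 = -22.1
m = -2.6/(-22.1) = 0.1176

m = 0.1176


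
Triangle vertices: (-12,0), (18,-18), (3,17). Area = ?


-12*(-18-17) = 420
18*(17-0) = 306
3*(0+ 18) = 54
sum = 780
Area = |780|/2 = 390.0000

390.0000 sq units


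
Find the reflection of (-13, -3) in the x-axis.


Reflection rule for x-axis: (x, -y)
(-13, -3) -> (-13, 3)

(-13, 3)


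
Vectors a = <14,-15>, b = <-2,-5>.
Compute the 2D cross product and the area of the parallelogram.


cross = 14*(-5) + 15*(-2) = -70 - 30 = -100
Parallelogram area = |-100| = 100

cross = -100, parallelogram area = 100


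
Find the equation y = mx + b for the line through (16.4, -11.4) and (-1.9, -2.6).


m = (8.8)/(-18.3) = -0.4809
b = y1 - m*x1 = -11.4 - (8.8*16.4)/(-18.3) = -11.4 + 7.8863 = -3.5137

y = -0.4809x - 3.5137


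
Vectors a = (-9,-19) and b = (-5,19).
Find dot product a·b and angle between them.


a·b = -9*(-5) - 19*19 = 45 - 361 = -316
|a| = sqrt(81+361) = 21.0238
|b| = sqrt(25+361) = 19.6469
cos(theta) = -316/(sqrt(442)*sqrt(386)) = -316/sqrt(170612) = -0.765037
theta = arccos(-316/sqrt(170612)) = 139.9103 degrees

a·b = -316, theta = 139.9103 deg


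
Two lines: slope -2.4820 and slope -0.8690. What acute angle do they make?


m1-m2 = -1.613
1+m1*m2 = 3.156858
tan(theta) = |-1.613/3.156858| = 0.510951
theta = arctan(|-1.613/3.156858|) = 27.0648 degrees (acute angle)

27.0648 degrees


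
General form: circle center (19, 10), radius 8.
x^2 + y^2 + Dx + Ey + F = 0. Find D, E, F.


(x-19)^2 + (y-10)^2 = 8^2
D = -2h = -38, E = -2k = -20
F = h^2+k^2-r^2 = 361+100-64 = 397

D = -38, E = -20, F = 397


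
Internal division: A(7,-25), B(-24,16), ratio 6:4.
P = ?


Px = (6*(-24) + 4*7)/10 = -116/10 = -11.6000
Py = (6*16 + 4*(-25))/10 = -4/10 = -0.4000

P = (-11.6000, -0.4000)


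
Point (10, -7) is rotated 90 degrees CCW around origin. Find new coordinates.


cos(90) = 0, sin(90) = 1
x' = 10*0 + 7*1 = 7
y' = 10*1 - 7*0 = 10

(7, 10)


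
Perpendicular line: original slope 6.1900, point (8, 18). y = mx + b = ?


Perpendicular slope = -1/m1 = -1/6.1900 = -0.1616
b2 = y0 - m2*x0 = 18 + 8/6.1900 = 18 + 1.2924 = 19.2924

y = -0.1616x + 19.2924


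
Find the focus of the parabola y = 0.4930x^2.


a = 0.4930
4a = 1.9720
focus = (0, 1/1.9720) = (0, 0.5071)

Focus = (0, 0.5071)


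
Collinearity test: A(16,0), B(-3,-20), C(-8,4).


16*(-20-4) - 3*(4-0) - 8*(0+ 20)
= -384 - 12 - 160 = -556

No, not collinear (determinant = -556)


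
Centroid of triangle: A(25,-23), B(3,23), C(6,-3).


Gx = (25+3+6)/3 = 34/3 = 11.3333
Gy = (-23+23- 3)/3 = -3/3 = -1.0000

G = (11.3333, -1.0000)


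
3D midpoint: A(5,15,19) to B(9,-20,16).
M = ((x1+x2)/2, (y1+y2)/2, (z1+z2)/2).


Mx = (5+9)/2 = 7.0000
My = (15- 20)/2 = -2.5000
Mz = (19+16)/2 = 17.5000

M = (7.0000, -2.5000, 17.5000)


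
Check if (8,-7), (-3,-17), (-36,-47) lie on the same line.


8*(-17+ 47) - 3*(-47+ 7) - 36*(-7+ 17)
= 240 + 120 - 360 = 0

Yes, collinear (determinant = 0)


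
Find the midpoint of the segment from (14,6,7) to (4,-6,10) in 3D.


Mx = (14+4)/2 = 9.0000
My = (6- 6)/2 = 0
Mz = (7+10)/2 = 8.5000

M = (9.0000, 0, 8.5000)


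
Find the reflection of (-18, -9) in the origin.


Reflection rule for origin: (-x, -y)
(-18, -9) -> (18, 9)

(18, 9)


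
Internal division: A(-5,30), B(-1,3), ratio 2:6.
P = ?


Px = (2*(-1) + 6*(-5))/8 = -32/8 = -4.0000
Py = (2*3 + 6*30)/8 = 186/8 = 23.2500

P = (-4.0000, 23.2500)


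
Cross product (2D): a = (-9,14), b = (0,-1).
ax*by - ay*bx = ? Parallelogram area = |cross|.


cross = -9*(-1) - 14*0 = 9 - 0 = 9
Parallelogram area = |9| = 9

cross = 9, parallelogram area = 9


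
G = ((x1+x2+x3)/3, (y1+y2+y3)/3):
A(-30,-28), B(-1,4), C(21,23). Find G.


Gx = (-30- 1+21)/3 = -10/3 = -3.3333
Gy = (-28+4+23)/3 = -1/3 = -0.3333

G = (-3.3333, -0.3333)


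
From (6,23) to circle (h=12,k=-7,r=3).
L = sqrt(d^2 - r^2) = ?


d = sqrt((6-12)^2 + (23+ 7)^2) = sqrt(36+900) = 30.5941
L = sqrt(936.0000 - 9) = sqrt(927.0000) = 30.4467

30.4467


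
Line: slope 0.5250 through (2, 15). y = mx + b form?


y - 15 = 0.5250(x - 2)
y = 0.5250x + 15 - 0.5250*2
y = 0.5250x + 13.9500

y = 0.5250x + 13.9500


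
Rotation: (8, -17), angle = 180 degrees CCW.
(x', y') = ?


cos(180) = -1, sin(180) = 0
x' = 8*(-1) + 17*0 = -8
y' = 8*0 - 17*(-1) = 17

(-8, 17)


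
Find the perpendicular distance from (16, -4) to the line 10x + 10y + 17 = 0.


|10*16 + 10*(-4) + 17| = |137| = 137
sqrt(100 + 100) = sqrt(200) = 14.1421
d = 137/sqrt(200) = 9.6874

9.6874


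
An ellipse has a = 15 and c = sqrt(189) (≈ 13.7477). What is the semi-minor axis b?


b^2 = 15^2 - (sqrt(189))^2 = 225 - 189 = 36
b = sqrt(36) = 6

b = 6


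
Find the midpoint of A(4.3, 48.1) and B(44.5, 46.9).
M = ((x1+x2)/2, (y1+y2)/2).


Mx = (4.3 + 44.5)/2 = 48.8/2 = 24.4000
My = (48.1 + 46.9)/2 = 95.0/2 = 47.5000

(24.4000, 47.5000)


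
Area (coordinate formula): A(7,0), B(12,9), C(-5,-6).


7*(9+ 6) = 105
12*(-6-0) = -72
-5*(0-9) = 45
sum = 78
Area = |78|/2 = 39.0000

39.0000 sq units


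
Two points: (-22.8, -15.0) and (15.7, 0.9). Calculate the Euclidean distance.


dx = 15.7 + 22.8 = 38.5
dy = 0.9 + 15.0 = 15.9
d = sqrt(1482.25 + 252.81) = sqrt(1735.06) = 41.6541

41.6541


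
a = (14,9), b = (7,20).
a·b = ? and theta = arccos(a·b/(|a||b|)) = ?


a·b = 14*7 + 9*20 = 98 + 180 = 278
|a| = sqrt(196+81) = 16.6433
|b| = sqrt(49+400) = 21.1896
cos(theta) = 278/(sqrt(277)*sqrt(449)) = 278/sqrt(124373) = 0.788282
theta = arccos(278/sqrt(124373)) = 37.9747 degrees

a·b = 278, theta = 37.9747 deg


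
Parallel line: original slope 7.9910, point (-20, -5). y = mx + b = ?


Parallel lines have equal slopes.
m2 = 7.9910
b2 = -5 - 7.9910*(-20) = 154.8200

y = 7.9910x + 154.8200


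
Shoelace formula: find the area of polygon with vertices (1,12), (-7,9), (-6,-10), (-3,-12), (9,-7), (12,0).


sum(xi*y_{i+1}) = 1*9 - 7*(-10) - 6*(-12) - 3*(-7) + 9*0 + 12*12 = 316
sum(yi*x_{i+1}) = 12*(-7) + 9*(-6) - 10*(-3) - 12*9 - 7*12 + 0*1 = -300
Area = |316 + 300|/2 = 616/2 = 308.0000

308.0000 sq units


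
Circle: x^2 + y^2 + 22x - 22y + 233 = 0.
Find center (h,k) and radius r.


h = -D/2 = -22/2 = -11
k = -E/2 = 22/2 = 11
r^2 = h^2 + k^2 - F = 121 + 121 - 233 = 9
r = 3

Center (-11, 11), radius = 3


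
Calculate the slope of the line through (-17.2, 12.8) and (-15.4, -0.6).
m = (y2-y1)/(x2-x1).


dy = -0.6 - 12.8 = -13.4
dx = -15.4 + 17.2 = 1.8
m = -13.4/1.8 = -7.4444

m = -7.4444


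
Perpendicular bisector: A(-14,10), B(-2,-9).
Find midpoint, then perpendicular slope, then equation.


Midpoint = (-8, 0.5)
Slope of AB = dy/dx = -19/12 = -1.5833
Perp slope = -dx/dy = 12/19 = 0.6316
b = My - (perp slope)*Mx = 0.5 + (12*(-8))/(-19) = 0.5 + 5.0526 = 5.5526

y = 0.6316x + 5.5526


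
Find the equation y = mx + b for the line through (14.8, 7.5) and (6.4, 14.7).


m = (7.2)/(-8.4) = -0.8571
b = y1 - m*x1 = 7.5 - (7.2*14.8)/(-8.4) = 7.5 + 12.6857 = 20.1857

y = -0.8571x + 20.1857


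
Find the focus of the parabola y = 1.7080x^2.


a = 1.7080
4a = 6.8320
focus = (0, 1/6.8320) = (0, 0.1464)

Focus = (0, 0.1464)


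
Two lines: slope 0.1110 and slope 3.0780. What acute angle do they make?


m1-m2 = -2.967
1+m1*m2 = 1.341658
tan(theta) = |-2.967/1.341658| = 2.211443
theta = arctan(|-2.967/1.341658|) = 65.6678 degrees (acute angle)

65.6678 degrees


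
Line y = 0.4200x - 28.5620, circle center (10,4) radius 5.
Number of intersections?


Substitute y = 0.4200x - 28.5620: (x-10)^2 + (0.4200x- 28.5620-4)^2 = 25
Expand to Ax^2 + Bx + C = 0, where b-k = -32.562
A = 1+m^2 = 1.1764
B = 2(m(b-k) - h) = 2(0.4200*(-32.562) - 10) = -47.35208
C = h^2 + (b-k)^2 - r^2 = 100 + 1060.283844 - 25 = 1135.283844
disc = B^2-4AC = 2242.2195 - 5342.1917 = -3099.9722
disc < 0

0 intersection points


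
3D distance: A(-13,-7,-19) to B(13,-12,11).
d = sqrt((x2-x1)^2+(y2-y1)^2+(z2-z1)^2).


dx=26, dy=-5, dz=30
d = sqrt(676+25+900) = sqrt(1601) = 40.0125

40.0125


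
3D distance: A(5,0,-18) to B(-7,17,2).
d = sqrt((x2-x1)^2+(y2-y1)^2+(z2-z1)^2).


dx=-12, dy=17, dz=20
d = sqrt(144+289+400) = sqrt(833) = 28.8617

28.8617


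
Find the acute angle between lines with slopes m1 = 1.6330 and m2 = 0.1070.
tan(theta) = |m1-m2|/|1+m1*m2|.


m1-m2 = 1.526
1+m1*m2 = 1.174731
tan(theta) = |1.526/1.174731| = 1.299021
theta = arctan(|1.526/1.174731|) = 52.4105 degrees (acute angle)

52.4105 degrees


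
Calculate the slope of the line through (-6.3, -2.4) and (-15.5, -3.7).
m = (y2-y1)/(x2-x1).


dy = -3.7 + 2.4 = -1.3
dx = -15.5 + 6.3 = -9.2
m = -1.3/(-9.2) = 0.1413

m = 0.1413


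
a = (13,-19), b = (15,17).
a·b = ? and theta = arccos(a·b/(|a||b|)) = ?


a·b = 13*15 - 19*17 = 195 - 323 = -128
|a| = sqrt(169+361) = 23.0217
|b| = sqrt(225+289) = 22.6716
cos(theta) = -128/(sqrt(530)*sqrt(514)) = -128/sqrt(272420) = -0.245240
theta = arccos(-128/sqrt(272420)) = 104.1960 degrees

a·b = -128, theta = 104.1960 deg


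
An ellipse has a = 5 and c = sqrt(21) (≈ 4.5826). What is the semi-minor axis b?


b^2 = 5^2 - (sqrt(21))^2 = 25 - 21 = 4
b = sqrt(4) = 2

b = 2


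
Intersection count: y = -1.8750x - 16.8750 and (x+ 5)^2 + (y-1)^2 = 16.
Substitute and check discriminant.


Substitute y = -1.8750x - 16.8750: (x+ 5)^2 + (-1.8750x- 16.8750-1)^2 = 16
Expand to Ax^2 + Bx + C = 0, where b-k = -17.875
A = 1+m^2 = 4.515625
B = 2(m(b-k) - h) = 2(-1.8750*(-17.875) + 5) = 77.03125
C = h^2 + (b-k)^2 - r^2 = 25 + 319.515625 - 16 = 328.515625
disc = B^2-4AC = 5933.8135 - 5933.8135 = 0
disc = 0

1 intersection point (tangent)


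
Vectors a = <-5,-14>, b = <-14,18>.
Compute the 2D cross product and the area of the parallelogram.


cross = -5*18 + 14*(-14) = -90 - 196 = -286
Parallelogram area = |-286| = 286

cross = -286, parallelogram area = 286


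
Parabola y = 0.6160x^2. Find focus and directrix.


a = 0.6160
1/(4a) = 0.4058
Focus = (0, 0.4058)
Directrix: y = -0.4058

Focus = (0, 0.4058), Directrix: y = -0.4058


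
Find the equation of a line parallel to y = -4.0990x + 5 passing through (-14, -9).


Parallel lines have equal slopes.
m2 = -4.0990
b2 = -9 + 4.0990*(-14) = -66.3860

y = -4.0990x - 66.3860


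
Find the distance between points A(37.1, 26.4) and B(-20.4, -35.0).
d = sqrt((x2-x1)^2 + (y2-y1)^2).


dx = -20.4 - 37.1 = -57.5
dy = -35.0 - 26.4 = -61.4
d = sqrt(3306.25 + 3769.96) = sqrt(7076.21) = 84.1202

84.1202


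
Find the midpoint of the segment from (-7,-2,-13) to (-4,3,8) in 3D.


Mx = (-7- 4)/2 = -5.5000
My = (-2+3)/2 = 0.5000
Mz = (-13+8)/2 = -2.5000

M = (-5.5000, 0.5000, -2.5000)


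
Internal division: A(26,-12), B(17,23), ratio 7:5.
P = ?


Px = (7*17 + 5*26)/12 = 249/12 = 20.7500
Py = (7*23 + 5*(-12))/12 = 101/12 = 8.4167

P = (20.7500, 8.4167)


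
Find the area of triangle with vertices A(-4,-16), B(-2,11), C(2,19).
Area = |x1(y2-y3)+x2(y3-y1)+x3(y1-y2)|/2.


-4*(11-19) = 32
-2*(19+ 16) = -70
2*(-16-11) = -54
sum = -92
Area = |-92|/2 = 46.0000

46.0000 sq units


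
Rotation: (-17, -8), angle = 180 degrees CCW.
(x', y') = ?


cos(180) = -1, sin(180) = 0
x' = -17*(-1) + 8*0 = 17
y' = -17*0 - 8*(-1) = 8

(17, 8)


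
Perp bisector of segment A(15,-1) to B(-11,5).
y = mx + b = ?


Midpoint = (2, 2)
Slope of AB = dy/dx = 6/(-26) = -0.2308
Perp slope = -dx/dy = 26/6 = 4.3333
b = My - (perp slope)*Mx = 2 + (-26*2)/6 = 2 - 8.6667 = -6.6667

y = 4.3333x - 6.6667


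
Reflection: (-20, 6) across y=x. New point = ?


Reflection rule for y=x: (y, x)
(-20, 6) -> (6, -20)

(6, -20)


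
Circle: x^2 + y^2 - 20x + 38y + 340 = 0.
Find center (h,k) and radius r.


h = -D/2 = 20/2 = 10
k = -E/2 = -38/2 = -19
r^2 = h^2 + k^2 - F = 100 + 361 - 340 = 121
r = 11

Center (10, -19), radius = 11


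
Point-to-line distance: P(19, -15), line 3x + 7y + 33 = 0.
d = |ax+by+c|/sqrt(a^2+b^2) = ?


|3*19 + 7*(-15) + 33| = |-15| = 15
sqrt(9 + 49) = sqrt(58) = 7.6158
d = 15/sqrt(58) = 1.9696

1.9696


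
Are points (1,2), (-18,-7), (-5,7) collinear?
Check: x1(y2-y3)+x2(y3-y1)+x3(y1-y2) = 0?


1*(-7-7) - 18*(7-2) - 5*(2+ 7)
= -14 - 90 - 45 = -149

No, not collinear (determinant = -149)


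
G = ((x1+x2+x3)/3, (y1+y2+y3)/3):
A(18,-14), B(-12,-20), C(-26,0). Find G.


Gx = (18- 12- 26)/3 = -20/3 = -6.6667
Gy = (-14- 20+0)/3 = -34/3 = -11.3333

G = (-6.6667, -11.3333)


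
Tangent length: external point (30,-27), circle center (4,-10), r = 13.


d = sqrt((30-4)^2 + (-27+ 10)^2) = sqrt(676+289) = 31.0644
L = sqrt(965.0000 - 169) = sqrt(796.0000) = 28.2135

28.2135


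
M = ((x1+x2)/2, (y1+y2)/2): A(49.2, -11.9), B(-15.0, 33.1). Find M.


Mx = (49.2 - 15.0)/2 = 34.2/2 = 17.1000
My = (-11.9 + 33.1)/2 = 21.2/2 = 10.6000

(17.1000, 10.6000)


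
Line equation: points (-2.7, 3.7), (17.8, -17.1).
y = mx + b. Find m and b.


m = (-20.8)/(20.5) = -1.0146
b = y1 - m*x1 = 3.7 - (-20.8*(-2.7))/(20.5) = 3.7 - 2.7395 = 0.9605

y = -1.0146x + 0.9605


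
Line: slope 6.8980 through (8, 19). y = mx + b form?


y - 19 = 6.8980(x - 8)
y = 6.8980x + 19 - 6.8980*8
y = 6.8980x - 36.1840

y = 6.8980x - 36.1840


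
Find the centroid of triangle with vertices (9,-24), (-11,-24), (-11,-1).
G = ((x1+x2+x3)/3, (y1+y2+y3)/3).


Gx = (9- 11- 11)/3 = -13/3 = -4.3333
Gy = (-24- 24- 1)/3 = -49/3 = -16.3333

G = (-4.3333, -16.3333)


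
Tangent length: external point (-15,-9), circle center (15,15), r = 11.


d = sqrt((-15-15)^2 + (-9-15)^2) = sqrt(900+576) = 38.4187
L = sqrt(1476.0000 - 121) = sqrt(1355.0000) = 36.8103

36.8103


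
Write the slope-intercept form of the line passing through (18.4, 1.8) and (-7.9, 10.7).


m = (8.9)/(-26.3) = -0.3384
b = y1 - m*x1 = 1.8 - (8.9*18.4)/(-26.3) = 1.8 + 6.2266 = 8.0266

y = -0.3384x + 8.0266


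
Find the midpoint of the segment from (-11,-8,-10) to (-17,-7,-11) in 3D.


Mx = (-11- 17)/2 = -14.0000
My = (-8- 7)/2 = -7.5000
Mz = (-10- 11)/2 = -10.5000

M = (-14.0000, -7.5000, -10.5000)


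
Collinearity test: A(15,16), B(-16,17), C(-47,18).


15*(17-18) - 16*(18-16) - 47*(16-17)
= -15 - 32 + 47 = 0

Yes, collinear (determinant = 0)


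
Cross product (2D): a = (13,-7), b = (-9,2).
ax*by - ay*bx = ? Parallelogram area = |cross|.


cross = 13*2 + 7*(-9) = 26 - 63 = -37
Parallelogram area = |-37| = 37

cross = -37, parallelogram area = 37


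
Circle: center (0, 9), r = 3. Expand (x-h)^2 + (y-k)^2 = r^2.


(x-0)^2 + (y-9)^2 = 3^2
D = -2h = 0, E = -2k = -18
F = h^2+k^2-r^2 = 0+81-9 = 72

x^2 + y^2 - 18y + 72 = 0


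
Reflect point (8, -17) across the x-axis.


Reflection rule for x-axis: (x, -y)
(8, -17) -> (8, 17)

(8, 17)


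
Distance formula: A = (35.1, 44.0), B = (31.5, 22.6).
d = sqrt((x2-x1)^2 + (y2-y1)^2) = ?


dx = 31.5 - 35.1 = -3.6
dy = 22.6 - 44.0 = -21.4
d = sqrt(12.96 + 457.96) = sqrt(470.92) = 21.7007

21.7007


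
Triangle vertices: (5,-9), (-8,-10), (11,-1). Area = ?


5*(-10+ 1) = -45
-8*(-1+ 9) = -64
11*(-9+ 10) = 11
sum = -98
Area = |-98|/2 = 49.0000

49.0000 sq units


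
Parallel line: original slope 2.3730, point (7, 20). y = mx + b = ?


Parallel lines have equal slopes.
m2 = 2.3730
b2 = 20 - 2.3730*7 = 3.3890

y = 2.3730x + 3.3890


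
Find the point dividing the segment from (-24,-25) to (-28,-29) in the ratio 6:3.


Px = (6*(-28) + 3*(-24))/9 = -240/9 = -26.6667
Py = (6*(-29) + 3*(-25))/9 = -249/9 = -27.6667

P = (-26.6667, -27.6667)


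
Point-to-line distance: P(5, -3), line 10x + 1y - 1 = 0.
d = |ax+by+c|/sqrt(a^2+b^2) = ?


|10*5 + 1*(-3) - 1| = |46| = 46
sqrt(100 + 1) = sqrt(101) = 10.0499
d = 46/sqrt(101) = 4.5772

4.5772


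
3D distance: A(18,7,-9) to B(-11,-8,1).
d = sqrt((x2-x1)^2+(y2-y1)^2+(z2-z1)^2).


dx=-29, dy=-15, dz=10
d = sqrt(841+225+100) = sqrt(1166) = 34.1467

34.1467


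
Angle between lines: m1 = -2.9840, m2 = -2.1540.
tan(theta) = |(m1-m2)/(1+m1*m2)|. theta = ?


m1-m2 = -0.83
1+m1*m2 = 7.427536
tan(theta) = |-0.83/7.427536| = 0.111746
theta = arctan(|-0.83/7.427536|) = 6.3761 degrees (acute angle)

6.3761 degrees


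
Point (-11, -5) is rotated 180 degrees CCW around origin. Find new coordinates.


cos(180) = -1, sin(180) = 0
x' = -11*(-1) + 5*0 = 11
y' = -11*0 - 5*(-1) = 5

(11, 5)


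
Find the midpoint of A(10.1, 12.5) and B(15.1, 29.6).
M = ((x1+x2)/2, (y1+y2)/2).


Mx = (10.1 + 15.1)/2 = 25.2/2 = 12.6000
My = (12.5 + 29.6)/2 = 42.1/2 = 21.0500

(12.6000, 21.0500)


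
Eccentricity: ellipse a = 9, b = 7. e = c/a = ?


c = sqrt(81-49) = sqrt(32) = 5.6569
e = c/a = sqrt(32)/9 = 0.6285

e = 0.6285


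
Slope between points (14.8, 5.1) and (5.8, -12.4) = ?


dy = -12.4 - 5.1 = -17.5
dx = 5.8 - 14.8 = -9.0
m = -17.5/(-9.0) = 1.9444

m = 1.9444


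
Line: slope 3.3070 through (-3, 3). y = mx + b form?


y - 3 = 3.3070(x + 3)
y = 3.3070x + 3 - 3.3070*(-3)
y = 3.3070x + 12.9210

y = 3.3070x + 12.9210


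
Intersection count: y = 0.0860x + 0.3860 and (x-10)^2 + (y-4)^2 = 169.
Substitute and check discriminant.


Substitute y = 0.0860x + 0.3860: (x-10)^2 + (0.0860x+0.3860-4)^2 = 169
Expand to Ax^2 + Bx + C = 0, where b-k = -3.614
A = 1+m^2 = 1.007396
B = 2(m(b-k) - h) = 2(0.0860*(-3.614) - 10) = -20.621608
C = h^2 + (b-k)^2 - r^2 = 100 + 13.060996 - 169 = -55.939004
disc = B^2-4AC = 425.2507 + 225.4109 = 650.6616
disc > 0

2 intersection points


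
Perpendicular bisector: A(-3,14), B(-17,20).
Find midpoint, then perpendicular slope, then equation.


Midpoint = (-10, 17)
Slope of AB = dy/dx = 6/(-14) = -0.4286
Perp slope = -dx/dy = 14/6 = 2.3333
b = My - (perp slope)*Mx = 17 + (-14*(-10))/6 = 17 + 23.3333 = 40.3333

y = 2.3333x + 40.3333


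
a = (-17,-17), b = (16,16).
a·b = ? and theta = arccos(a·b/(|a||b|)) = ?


a·b = -17*16 - 17*16 = -272 - 272 = -544
|a| = sqrt(289+289) = 24.0416
|b| = sqrt(256+256) = 22.6274
cos(theta) = -544/(sqrt(578)*sqrt(512)) = -544/sqrt(295936) = -1
theta = arccos(-544/sqrt(295936)) = 180.0000 degrees

a·b = -544, theta = 180.0000 deg


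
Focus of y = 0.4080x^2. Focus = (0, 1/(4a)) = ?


a = 0.4080
4a = 1.6320
focus = (0, 1/1.6320) = (0, 0.6127)

Focus = (0, 0.6127)


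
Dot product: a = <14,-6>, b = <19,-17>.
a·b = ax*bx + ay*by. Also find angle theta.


a·b = 14*19 - 6*(-17) = 266 + 102 = 368
|a| = sqrt(196+36) = 15.2315
|b| = sqrt(361+289) = 25.4951
cos(theta) = 368/(sqrt(232)*sqrt(650)) = 368/sqrt(150800) = 0.947648
theta = arccos(368/sqrt(150800)) = 18.6216 degrees

a·b = 368, theta = 18.6216 deg


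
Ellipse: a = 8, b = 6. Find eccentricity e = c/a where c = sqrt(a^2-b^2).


c = sqrt(64-36) = sqrt(28) = 5.2915
e = c/a = sqrt(28)/8 = 0.6614

e = 0.6614


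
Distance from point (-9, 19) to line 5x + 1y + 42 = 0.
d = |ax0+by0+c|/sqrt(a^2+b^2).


|5*(-9) + 1*19 + 42| = |16| = 16
sqrt(25 + 1) = sqrt(26) = 5.0990
d = 16/sqrt(26) = 3.1379

3.1379


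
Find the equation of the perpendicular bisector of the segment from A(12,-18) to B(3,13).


Midpoint = (7.5, -2.5)
Slope of AB = dy/dx = 31/(-9) = -3.4444
Perp slope = -dx/dy = 9/31 = 0.2903
b = My - (perp slope)*Mx = -2.5 + (-9*7.5)/31 = -2.5 - 2.1774 = -4.6774

y = 0.2903x - 4.6774


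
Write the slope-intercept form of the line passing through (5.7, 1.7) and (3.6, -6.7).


m = (-8.4)/(-2.1) = 4.0000
b = y1 - m*x1 = 1.7 - (-8.4*5.7)/(-2.1) = 1.7 - 22.8000 = -21.1000

y = 4.0000x - 21.1000


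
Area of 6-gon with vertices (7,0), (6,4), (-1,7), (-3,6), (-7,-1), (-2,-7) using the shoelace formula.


sum(xi*y_{i+1}) = 7*4 + 6*7 - 1*6 - 3*(-1) - 7*(-7) - 2*0 = 116
sum(yi*x_{i+1}) = 0*6 + 4*(-1) + 7*(-3) + 6*(-7) - 1*(-2) - 7*7 = -114
Area = |116 + 114|/2 = 230/2 = 115.0000

115.0000 sq units


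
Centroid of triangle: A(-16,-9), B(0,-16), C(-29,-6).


Gx = (-16+0- 29)/3 = -45/3 = -15.0000
Gy = (-9- 16- 6)/3 = -31/3 = -10.3333

G = (-15.0000, -10.3333)


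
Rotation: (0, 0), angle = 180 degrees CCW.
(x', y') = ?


cos(180) = -1, sin(180) = 0
x' = 0*(-1) - 0*0 = 0
y' = 0*0 + 0*(-1) = 0

(0, 0)


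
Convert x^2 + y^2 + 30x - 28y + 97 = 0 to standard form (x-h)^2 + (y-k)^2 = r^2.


h = -D/2 = -30/2 = -15
k = -E/2 = 28/2 = 14
r^2 = h^2 + k^2 - F = 225 + 196 - 97 = 324
r = 18

Center (-15, 14), radius = 18


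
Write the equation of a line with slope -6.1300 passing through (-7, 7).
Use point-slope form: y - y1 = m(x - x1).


y - 7 = -6.1300(x + 7)
y = -6.1300x + 7 + 6.1300*(-7)
y = -6.1300x - 35.9100

y = -6.1300x - 35.9100


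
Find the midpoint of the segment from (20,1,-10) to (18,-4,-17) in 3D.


Mx = (20+18)/2 = 19.0000
My = (1- 4)/2 = -1.5000
Mz = (-10- 17)/2 = -13.5000

M = (19.0000, -1.5000, -13.5000)


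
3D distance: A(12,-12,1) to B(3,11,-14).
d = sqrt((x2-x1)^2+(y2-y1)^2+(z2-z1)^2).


dx=-9, dy=23, dz=-15
d = sqrt(81+529+225) = sqrt(835) = 28.8964

28.8964


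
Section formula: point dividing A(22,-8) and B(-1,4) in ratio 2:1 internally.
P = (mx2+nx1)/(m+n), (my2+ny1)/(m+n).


Px = (2*(-1) + 1*22)/3 = 20/3 = 6.6667
Py = (2*4 + 1*(-8))/3 = 0/3 = 0

P = (6.6667, 0)


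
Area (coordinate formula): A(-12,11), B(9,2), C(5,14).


-12*(2-14) = 144
9*(14-11) = 27
5*(11-2) = 45
sum = 216
Area = |216|/2 = 108.0000

108.0000 sq units


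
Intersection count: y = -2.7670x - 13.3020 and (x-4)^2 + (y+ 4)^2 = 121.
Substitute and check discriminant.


Substitute y = -2.7670x - 13.3020: (x-4)^2 + (-2.7670x- 13.3020+ 4)^2 = 121
Expand to Ax^2 + Bx + C = 0, where b-k = -9.302
A = 1+m^2 = 8.656289
B = 2(m(b-k) - h) = 2(-2.7670*(-9.302) - 4) = 43.477268
C = h^2 + (b-k)^2 - r^2 = 16 + 86.527204 - 121 = -18.472796
disc = B^2-4AC = 1890.2728 + 639.6234 = 2529.8962
disc > 0

2 intersection points


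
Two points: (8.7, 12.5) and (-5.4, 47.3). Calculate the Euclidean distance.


dx = -5.4 - 8.7 = -14.1
dy = 47.3 - 12.5 = 34.8
d = sqrt(198.81 + 1211.04) = sqrt(1409.85) = 37.5480

37.5480


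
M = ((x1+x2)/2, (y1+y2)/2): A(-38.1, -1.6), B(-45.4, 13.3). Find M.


Mx = (-38.1 - 45.4)/2 = -83.5/2 = -41.7500
My = (-1.6 + 13.3)/2 = 11.7/2 = 5.8500

(-41.7500, 5.8500)


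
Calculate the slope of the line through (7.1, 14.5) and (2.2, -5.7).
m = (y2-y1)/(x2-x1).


dy = -5.7 - 14.5 = -20.2
dx = 2.2 - 7.1 = -4.9
m = -20.2/(-4.9) = 4.1224

m = 4.1224


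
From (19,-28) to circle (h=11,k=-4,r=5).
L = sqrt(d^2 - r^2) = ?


d = sqrt((19-11)^2 + (-28+ 4)^2) = sqrt(64+576) = 25.2982
L = sqrt(640.0000 - 25) = sqrt(615.0000) = 24.7992

24.7992


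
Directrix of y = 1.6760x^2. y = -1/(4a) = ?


a = 1.6760
1/(4a) = 0.1492
directrix: y = -0.1492 = -0.1492

y = -0.1492


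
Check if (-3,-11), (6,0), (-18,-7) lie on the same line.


-3*(0+ 7) + 6*(-7+ 11) - 18*(-11-0)
= -21 + 24 + 198 = 201

No, not collinear (determinant = 201)


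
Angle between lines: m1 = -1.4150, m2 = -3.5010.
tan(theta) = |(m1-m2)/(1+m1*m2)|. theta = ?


m1-m2 = 2.086
1+m1*m2 = 5.953915
tan(theta) = |2.086/5.953915| = 0.350358
theta = arctan(|2.086/5.953915|) = 19.3083 degrees (acute angle)

19.3083 degrees


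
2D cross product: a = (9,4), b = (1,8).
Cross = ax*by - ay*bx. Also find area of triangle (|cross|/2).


cross = 9*8 - 4*1 = 72 - 4 = 68
Triangle area = |68|/2 = 68/2 = 34.0000

cross = 68, triangle area = 34.0000


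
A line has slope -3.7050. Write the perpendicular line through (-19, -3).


Perpendicular slope = -1/m1 = -1/(-3.7050) = 0.2699
b2 = y0 - m2*x0 = -3 - 19/(-3.7050) = -3 + 5.1282 = 2.1282

y = 0.2699x + 2.1282


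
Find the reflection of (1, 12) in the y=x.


Reflection rule for y=x: (y, x)
(1, 12) -> (12, 1)

(12, 1)


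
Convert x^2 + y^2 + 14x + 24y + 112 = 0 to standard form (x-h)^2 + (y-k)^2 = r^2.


h = -D/2 = -14/2 = -7
k = -E/2 = -24/2 = -12
r^2 = h^2 + k^2 - F = 49 + 144 - 112 = 81
r = 9

Center (-7, -12), radius = 9


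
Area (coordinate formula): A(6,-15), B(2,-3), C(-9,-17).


6*(-3+ 17) = 84
2*(-17+ 15) = -4
-9*(-15+ 3) = 108
sum = 188
Area = |188|/2 = 94.0000

94.0000 sq units


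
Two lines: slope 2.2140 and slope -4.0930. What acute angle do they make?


m1-m2 = 6.307
1+m1*m2 = -8.061902
tan(theta) = |6.307/(-8.061902)| = 0.782322
theta = arctan(|6.307/(-8.061902)|) = 38.0368 degrees (acute angle)

38.0368 degrees


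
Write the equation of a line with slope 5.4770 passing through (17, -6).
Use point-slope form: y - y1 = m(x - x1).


y + 6 = 5.4770(x - 17)
y = 5.4770x - 6 - 5.4770*17
y = 5.4770x - 99.1090

y = 5.4770x - 99.1090


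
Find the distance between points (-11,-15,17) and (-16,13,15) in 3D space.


dx=-5, dy=28, dz=-2
d = sqrt(25+784+4) = sqrt(813) = 28.5132

28.5132


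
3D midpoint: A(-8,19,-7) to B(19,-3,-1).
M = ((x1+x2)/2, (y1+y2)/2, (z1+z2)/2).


Mx = (-8+19)/2 = 5.5000
My = (19- 3)/2 = 8.0000
Mz = (-7- 1)/2 = -4.0000

M = (5.5000, 8.0000, -4.0000)


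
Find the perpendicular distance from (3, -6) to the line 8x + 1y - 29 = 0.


|8*3 + 1*(-6) - 29| = |-11| = 11
sqrt(64 + 1) = sqrt(65) = 8.0623
d = 11/sqrt(65) = 1.3644

1.3644


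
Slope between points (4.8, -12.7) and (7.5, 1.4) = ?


dy = 1.4 + 12.7 = 14.1
dx = 7.5 - 4.8 = 2.7
m = 14.1/2.7 = 5.2222

m = 5.2222


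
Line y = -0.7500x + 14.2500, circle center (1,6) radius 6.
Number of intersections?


Substitute y = -0.7500x + 14.2500: (x-1)^2 + (-0.7500x+14.2500-6)^2 = 36
Expand to Ax^2 + Bx + C = 0, where b-k = 8.25
A = 1+m^2 = 1.5625
B = 2(m(b-k) - h) = 2(-0.7500*8.25 - 1) = -14.375
C = h^2 + (b-k)^2 - r^2 = 1 + 68.0625 - 36 = 33.0625
disc = B^2-4AC = 206.6406 - 206.6406 = 0
disc = 0

1 intersection point (tangent)


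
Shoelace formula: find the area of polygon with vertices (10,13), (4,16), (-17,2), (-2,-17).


sum(xi*y_{i+1}) = 10*16 + 4*2 - 17*(-17) - 2*13 = 431
sum(yi*x_{i+1}) = 13*4 + 16*(-17) + 2*(-2) - 17*10 = -394
Area = |431 + 394|/2 = 825/2 = 412.5000

412.5000 sq units


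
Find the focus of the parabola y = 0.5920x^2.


a = 0.5920
4a = 2.3680
focus = (0, 1/2.3680) = (0, 0.4223)

Focus = (0, 0.4223)


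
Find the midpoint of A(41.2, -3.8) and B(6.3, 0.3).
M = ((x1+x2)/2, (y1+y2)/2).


Mx = (41.2 + 6.3)/2 = 47.5/2 = 23.7500
My = (-3.8 + 0.3)/2 = -3.5/2 = -1.7500

(23.7500, -1.7500)


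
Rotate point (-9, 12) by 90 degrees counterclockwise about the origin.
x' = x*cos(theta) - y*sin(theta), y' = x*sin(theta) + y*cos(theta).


cos(90) = 0, sin(90) = 1
x' = -9*0 - 12*1 = -12
y' = -9*1 + 12*0 = -9

(-12, -9)


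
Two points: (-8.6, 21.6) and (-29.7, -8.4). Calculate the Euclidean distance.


dx = -29.7 + 8.6 = -21.1
dy = -8.4 - 21.6 = -30.0
d = sqrt(445.21 + 900.0) = sqrt(1345.21) = 36.6771

36.6771


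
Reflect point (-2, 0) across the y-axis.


Reflection rule for y-axis: (-x, y)
(-2, 0) -> (2, 0)

(2, 0)


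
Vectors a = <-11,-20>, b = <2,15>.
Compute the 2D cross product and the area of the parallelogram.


cross = -11*15 + 20*2 = -165 + 40 = -125
Parallelogram area = |-125| = 125

cross = -125, parallelogram area = 125


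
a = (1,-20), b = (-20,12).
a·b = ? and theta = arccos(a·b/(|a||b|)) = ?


a·b = 1*(-20) - 20*12 = -20 - 240 = -260
|a| = sqrt(1+400) = 20.0250
|b| = sqrt(400+144) = 23.3238
cos(theta) = -260/(sqrt(401)*sqrt(544)) = -260/sqrt(218144) = -0.556675
theta = arccos(-260/sqrt(218144)) = 123.8262 degrees

a·b = -260, theta = 123.8262 deg
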